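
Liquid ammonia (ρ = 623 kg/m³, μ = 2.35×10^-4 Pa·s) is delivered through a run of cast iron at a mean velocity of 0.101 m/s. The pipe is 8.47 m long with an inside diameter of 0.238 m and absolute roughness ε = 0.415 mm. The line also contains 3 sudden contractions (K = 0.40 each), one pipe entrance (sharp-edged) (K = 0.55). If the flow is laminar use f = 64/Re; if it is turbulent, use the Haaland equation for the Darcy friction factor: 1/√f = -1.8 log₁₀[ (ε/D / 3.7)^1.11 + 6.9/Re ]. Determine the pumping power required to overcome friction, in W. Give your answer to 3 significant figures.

Reynolds number Re = ρVD/μ = 623 · 0.101 · 0.238 / 0.000235 = 6.373e+04.
Re > 4000 → turbulent. Relative roughness ε/D = 0.000415/0.238 = 0.00174. Haaland: 1/√f = -1.8 log₁₀[(0.00174/3.7)^1.11 + 6.9/6.373e+04] = -1.8 log₁₀[0.000203 + 0.000108] = 6.313, so f = 0.0251.
Total minor-loss coefficient ΣK = 3·0.4 + 1·0.55 = 1.75.
ΔP = [f·L/D + ΣK]·(ρV²/2) = [0.0251·8.47/0.238 + 1.75]·(623·0.101²/2) = [0.8931 + 1.75]·3.178 = 8.399 Pa.
Q = V·A = 0.101·0.04449 = 0.004493 m³/s.
Pumping power P = QΔP = 0.004493·8.399 = 0.03774 W = 0.0377 W.

P ≈ 0.0377 W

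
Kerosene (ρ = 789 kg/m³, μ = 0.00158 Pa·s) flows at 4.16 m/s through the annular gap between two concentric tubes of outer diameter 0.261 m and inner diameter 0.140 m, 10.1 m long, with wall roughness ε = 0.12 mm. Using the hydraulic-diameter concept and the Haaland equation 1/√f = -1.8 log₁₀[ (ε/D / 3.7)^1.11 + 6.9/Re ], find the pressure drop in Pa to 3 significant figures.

ΔP ≈ 11800 Pa

Hydraulic diameter D_h = 4A/P = D_o - D_i = 0.261 - 0.14 = 0.121 m.
Re = ρVD_h/μ = 789·4.16·0.121/0.00158 = 2.514e+05.
ε/D_h = 0.00012/0.121 = 0.000992; Haaland gives 1/√f = -1.8 log₁₀[0.000108+2.75e-05] = 6.96, so f = 0.02064.
ΔP = f(L/D_h)(ρV²/2) = 0.02064·10.1/0.121·6827 = 1.176e+04 Pa.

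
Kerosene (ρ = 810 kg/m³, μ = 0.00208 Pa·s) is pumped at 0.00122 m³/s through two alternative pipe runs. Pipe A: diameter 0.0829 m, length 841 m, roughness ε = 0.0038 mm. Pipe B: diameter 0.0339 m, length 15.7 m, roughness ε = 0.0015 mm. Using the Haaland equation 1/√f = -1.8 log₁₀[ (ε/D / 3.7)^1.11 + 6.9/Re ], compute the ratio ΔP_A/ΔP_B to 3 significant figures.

ΔP_A/ΔP_B ≈ 0.779

Pipe A: V = Q/A = 0.00122/0.005398 = 0.226 m/s; Re = 7297; ε/D = 4.58e-05; Haaland → f = 0.03378; ΔP_A = f(L/D)(ρV²/2) = 7091 Pa.
Pipe B: V = Q/A = 0.00122/0.0009026 = 1.352 m/s; Re = 1.784e+04; ε/D = 4.42e-05; Haaland → f = 0.02656; ΔP_B = f(L/D)(ρV²/2) = 9102 Pa.
ΔP_A/ΔP_B = 7091/9102 = 0.779.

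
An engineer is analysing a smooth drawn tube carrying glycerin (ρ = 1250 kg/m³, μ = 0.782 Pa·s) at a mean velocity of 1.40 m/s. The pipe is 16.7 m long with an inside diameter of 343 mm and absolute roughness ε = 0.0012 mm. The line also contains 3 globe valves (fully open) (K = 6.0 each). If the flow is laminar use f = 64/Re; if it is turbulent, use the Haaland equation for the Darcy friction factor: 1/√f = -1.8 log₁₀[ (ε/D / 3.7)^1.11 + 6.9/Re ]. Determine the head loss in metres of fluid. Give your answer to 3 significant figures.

Reynolds number Re = ρVD/μ = 1250 · 1.4 · 0.343 / 0.782 = 767.6.
Re < 2300 → laminar flow, so f = 64/Re = 64/767.6 = 0.08338 (the turbulent correlation is not needed).
Total minor-loss coefficient ΣK = 3·6 = 18.
ΔP = [f·L/D + ΣK]·(ρV²/2) = [0.08338·16.7/0.343 + 18]·(1250·1.4²/2) = [4.06 + 18]·1225 = 2.702e+04 Pa.
Head loss h_f = ΔP/(ρg) = 2.702e+04/(1250·9.81) = 2.20 m.

h_f ≈ 2.20 m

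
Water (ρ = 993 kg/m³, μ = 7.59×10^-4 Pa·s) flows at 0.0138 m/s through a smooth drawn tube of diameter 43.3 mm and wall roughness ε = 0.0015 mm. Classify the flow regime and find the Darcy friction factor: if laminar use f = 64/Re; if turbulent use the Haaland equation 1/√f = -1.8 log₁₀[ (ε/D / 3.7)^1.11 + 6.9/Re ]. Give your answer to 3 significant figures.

f ≈ 0.0819

Re = ρVD/μ = 993·0.0138·0.0433/0.000759 = 781.8.
Re < 2300 → laminar, so f = 64/Re = 0.08187 (roughness is irrelevant in laminar flow).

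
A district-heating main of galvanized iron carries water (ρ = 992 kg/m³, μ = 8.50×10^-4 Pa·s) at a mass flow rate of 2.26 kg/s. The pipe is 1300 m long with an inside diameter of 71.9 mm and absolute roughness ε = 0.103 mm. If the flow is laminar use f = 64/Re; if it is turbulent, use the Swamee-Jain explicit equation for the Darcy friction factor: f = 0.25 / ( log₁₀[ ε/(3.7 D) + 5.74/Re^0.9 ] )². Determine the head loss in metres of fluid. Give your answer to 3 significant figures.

A = πD²/4 = π(0.0719)²/4 = 0.00406 m²; mean velocity V = ṁ/(ρA) = 2.26/(992 · 0.00406) = 0.5611 m/s.
Reynolds number Re = ρVD/μ = 992 · 0.5611 · 0.0719 / 0.00085 = 4.708e+04.
Re > 4000 → turbulent. Relative roughness ε/D = 0.000103/0.0719 = 0.00143. Swamee-Jain: f = 0.25/(log₁₀[0.00143/3.7 + 5.74/4.708e+04^0.9])² = 0.25/(log₁₀[0.000387 + 0.000358])² = 0.25/(-3.128)² = 0.02555.
Darcy-Weisbach: ΔP = f(L/D)(ρV²/2) = 0.02555·(1300/0.0719)·(992·0.5611²/2) = 0.02555·1.808e+04·156.2 = 7.214e+04 Pa.
Head loss h_f = ΔP/(ρg) = 7.214e+04/(992·9.81) = 7.41 m.

h_f ≈ 7.41 m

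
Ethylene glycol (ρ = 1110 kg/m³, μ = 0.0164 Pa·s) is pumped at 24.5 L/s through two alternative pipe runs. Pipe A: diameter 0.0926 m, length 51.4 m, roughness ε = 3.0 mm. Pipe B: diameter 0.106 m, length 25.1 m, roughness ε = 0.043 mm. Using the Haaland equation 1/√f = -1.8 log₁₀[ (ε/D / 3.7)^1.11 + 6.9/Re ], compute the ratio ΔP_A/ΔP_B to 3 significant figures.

ΔP_A/ΔP_B ≈ 9.18

Pipe A: V = Q/A = 0.0245/0.006735 = 3.638 m/s; Re = 2.28e+04; ε/D = 0.0324; Haaland → f = 0.06046; ΔP_A = f(L/D)(ρV²/2) = 2.465e+05 Pa.
Pipe B: V = Q/A = 0.0245/0.008825 = 2.776 m/s; Re = 1.992e+04; ε/D = 0.000406; Haaland → f = 0.0265; ΔP_B = f(L/D)(ρV²/2) = 2.684e+04 Pa.
ΔP_A/ΔP_B = 2.465e+05/2.684e+04 = 9.18.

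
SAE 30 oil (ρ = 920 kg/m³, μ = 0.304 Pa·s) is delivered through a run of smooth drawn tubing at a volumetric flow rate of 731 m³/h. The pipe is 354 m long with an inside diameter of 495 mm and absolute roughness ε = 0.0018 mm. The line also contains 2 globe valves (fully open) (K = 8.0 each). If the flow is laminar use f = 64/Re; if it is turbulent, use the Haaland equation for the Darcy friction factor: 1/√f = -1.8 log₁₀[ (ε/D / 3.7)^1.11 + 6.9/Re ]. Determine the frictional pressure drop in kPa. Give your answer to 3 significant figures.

Q = 731 m³/h = 731/3600 = 0.2031 m³/s.
Cross-sectional area A = πD²/4 = π(0.495)²/4 = 0.1924 m²; mean velocity V = Q/A = 0.2031/0.1924 = 1.055 m/s.
Reynolds number Re = ρVD/μ = 920 · 1.055 · 0.495 / 0.304 = 1581.
Re < 2300 → laminar flow, so f = 64/Re = 64/1581 = 0.04049 (the turbulent correlation is not needed).
Total minor-loss coefficient ΣK = 2·8 = 16.
ΔP = [f·L/D + ΣK]·(ρV²/2) = [0.04049·354/0.495 + 16]·(920·1.055²/2) = [28.96 + 16]·512.1 = 2.302e+04 Pa.
ΔP = 2.302e+04 Pa = 23.0 kPa.

ΔP ≈ 23.0 kPa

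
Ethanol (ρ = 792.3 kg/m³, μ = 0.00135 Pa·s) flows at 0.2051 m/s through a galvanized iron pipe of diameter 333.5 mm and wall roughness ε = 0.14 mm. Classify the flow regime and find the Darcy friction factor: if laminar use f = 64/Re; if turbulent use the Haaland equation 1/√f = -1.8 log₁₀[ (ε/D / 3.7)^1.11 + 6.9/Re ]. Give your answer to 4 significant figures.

f ≈ 0.02291

Re = ρVD/μ = 792.3·0.2051·0.3335/0.00135 = 4.014e+04.
Re > 4000 → turbulent. ε/D = 0.00014/0.3335 = 0.00042; Haaland: 1/√f = -1.8 log₁₀[4.18e-05 + 0.000172] = 6.607, so f = 0.02291.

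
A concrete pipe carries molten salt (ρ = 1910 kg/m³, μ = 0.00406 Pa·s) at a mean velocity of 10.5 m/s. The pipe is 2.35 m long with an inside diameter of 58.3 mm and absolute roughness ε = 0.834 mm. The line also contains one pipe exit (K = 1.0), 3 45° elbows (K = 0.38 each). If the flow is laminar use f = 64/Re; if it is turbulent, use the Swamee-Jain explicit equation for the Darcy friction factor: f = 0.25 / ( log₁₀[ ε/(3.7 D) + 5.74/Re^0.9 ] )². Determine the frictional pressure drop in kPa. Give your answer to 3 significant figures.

Reynolds number Re = ρVD/μ = 1910 · 10.5 · 0.0583 / 0.00406 = 2.88e+05.
Re > 4000 → turbulent. Relative roughness ε/D = 0.000834/0.0583 = 0.0143. Swamee-Jain: f = 0.25/(log₁₀[0.0143/3.7 + 5.74/2.88e+05^0.9])² = 0.25/(log₁₀[0.00387 + 7.01e-05])² = 0.25/(-2.405)² = 0.04323.
Total minor-loss coefficient ΣK = 1·1 + 3·0.38 = 2.14.
ΔP = [f·L/D + ΣK]·(ρV²/2) = [0.04323·2.35/0.0583 + 2.14]·(1910·10.5²/2) = [1.742 + 2.14]·1.053e+05 = 4.088e+05 Pa.
ΔP = 4.088e+05 Pa = 409 kPa.

ΔP ≈ 409 kPa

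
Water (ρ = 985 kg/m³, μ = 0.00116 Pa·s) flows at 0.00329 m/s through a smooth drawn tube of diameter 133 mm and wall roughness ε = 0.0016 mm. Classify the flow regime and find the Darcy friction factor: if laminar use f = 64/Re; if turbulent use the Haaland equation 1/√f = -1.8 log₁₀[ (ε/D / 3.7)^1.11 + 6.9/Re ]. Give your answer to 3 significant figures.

Re = ρVD/μ = 985·0.00329·0.133/0.00116 = 371.6.
Re < 2300 → laminar, so f = 64/Re = 0.1722 (roughness is irrelevant in laminar flow).

f ≈ 0.172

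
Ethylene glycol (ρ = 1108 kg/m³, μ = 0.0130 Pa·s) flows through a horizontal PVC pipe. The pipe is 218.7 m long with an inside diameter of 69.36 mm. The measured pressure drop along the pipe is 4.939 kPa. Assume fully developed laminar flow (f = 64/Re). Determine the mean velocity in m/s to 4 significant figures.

For laminar flow, f = 64/Re with Re = ρVD/μ, so Darcy-Weisbach reduces to ΔP = 32μLV/D². Solving for V: V = ΔP·D²/(32μL) = 4939·(0.06936)²/(32·0.013·218.7) = 0.2612 m/s.
Check: Re = ρVD/μ = 1108·0.2612·0.06936/0.013 = 1544 < 2300, so the laminar assumption holds.

V ≈ 0.2612 m/s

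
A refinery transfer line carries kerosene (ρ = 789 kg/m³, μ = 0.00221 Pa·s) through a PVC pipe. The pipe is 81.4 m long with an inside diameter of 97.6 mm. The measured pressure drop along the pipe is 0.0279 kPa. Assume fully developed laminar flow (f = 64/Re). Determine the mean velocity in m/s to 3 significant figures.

V ≈ 0.0462 m/s

For laminar flow, f = 64/Re with Re = ρVD/μ, so Darcy-Weisbach reduces to ΔP = 32μLV/D². Solving for V: V = ΔP·D²/(32μL) = 27.9·(0.0976)²/(32·0.00221·81.4) = 0.04617 m/s.
Check: Re = ρVD/μ = 789·0.04617·0.0976/0.00221 = 1609 < 2300, so the laminar assumption holds.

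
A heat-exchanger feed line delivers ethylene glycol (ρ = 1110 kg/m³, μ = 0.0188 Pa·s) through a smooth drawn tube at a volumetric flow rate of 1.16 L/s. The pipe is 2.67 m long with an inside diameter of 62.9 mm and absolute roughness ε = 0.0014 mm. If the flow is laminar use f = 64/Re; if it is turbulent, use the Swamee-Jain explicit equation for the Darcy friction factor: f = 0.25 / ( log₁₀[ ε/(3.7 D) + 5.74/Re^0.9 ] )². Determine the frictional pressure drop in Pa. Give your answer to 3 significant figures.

Q = 1.16 L/s = 1.16/1000 = 0.00116 m³/s.
Cross-sectional area A = πD²/4 = π(0.0629)²/4 = 0.003107 m²; mean velocity V = Q/A = 0.00116/0.003107 = 0.3733 m/s.
Reynolds number Re = ρVD/μ = 1110 · 0.3733 · 0.0629 / 0.0188 = 1386.
Re < 2300 → laminar flow, so f = 64/Re = 64/1386 = 0.04616 (the turbulent correlation is not needed).
Darcy-Weisbach: ΔP = f(L/D)(ρV²/2) = 0.04616·(2.67/0.0629)·(1110·0.3733²/2) = 0.04616·42.45·77.34 = 151.6 Pa.

ΔP ≈ 152 Pa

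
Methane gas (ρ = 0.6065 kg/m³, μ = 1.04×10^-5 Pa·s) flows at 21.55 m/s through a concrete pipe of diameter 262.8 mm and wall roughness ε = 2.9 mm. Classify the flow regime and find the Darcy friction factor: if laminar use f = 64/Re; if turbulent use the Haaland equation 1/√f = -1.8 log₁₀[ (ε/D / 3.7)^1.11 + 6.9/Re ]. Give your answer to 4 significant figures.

Re = ρVD/μ = 0.6065·21.55·0.2628/1.04e-05 = 3.303e+05.
Re > 4000 → turbulent. ε/D = 0.0029/0.2628 = 0.011; Haaland: 1/√f = -1.8 log₁₀[0.00157 + 2.09e-05] = 5.035, so f = 0.03944.

f ≈ 0.03944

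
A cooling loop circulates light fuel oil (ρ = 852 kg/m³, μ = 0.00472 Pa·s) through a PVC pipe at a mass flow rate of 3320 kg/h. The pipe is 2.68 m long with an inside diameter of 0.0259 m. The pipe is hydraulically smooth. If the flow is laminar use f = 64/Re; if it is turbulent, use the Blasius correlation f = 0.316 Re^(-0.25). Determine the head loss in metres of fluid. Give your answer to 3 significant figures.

h_f ≈ 0.711 m

ṁ = 3320 kg/h = 3320/3600 = 0.9222 kg/s.
A = πD²/4 = π(0.0259)²/4 = 0.0005269 m²; mean velocity V = ṁ/(ρA) = 0.9222/(852 · 0.0005269) = 2.055 m/s.
Reynolds number Re = ρVD/μ = 852 · 2.055 · 0.0259 / 0.00472 = 9605.
Re > 4000 → turbulent. Smooth-pipe (Blasius): f = 0.316 Re^(-0.25) = 0.316/(9605)^0.25 = 0.03192.
Darcy-Weisbach: ΔP = f(L/D)(ρV²/2) = 0.03192·(2.68/0.0259)·(852·2.055²/2) = 0.03192·103.5·1798 = 5939 Pa.
Head loss h_f = ΔP/(ρg) = 5939/(852·9.81) = 0.711 m.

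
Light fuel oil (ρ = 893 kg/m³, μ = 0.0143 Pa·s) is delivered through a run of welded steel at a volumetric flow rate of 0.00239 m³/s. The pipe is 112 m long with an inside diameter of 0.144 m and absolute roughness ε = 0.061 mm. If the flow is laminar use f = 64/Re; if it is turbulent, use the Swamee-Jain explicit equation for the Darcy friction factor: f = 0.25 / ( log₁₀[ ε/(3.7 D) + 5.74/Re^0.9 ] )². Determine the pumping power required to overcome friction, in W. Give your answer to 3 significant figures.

P ≈ 0.867 W

Cross-sectional area A = πD²/4 = π(0.144)²/4 = 0.01629 m²; mean velocity V = Q/A = 0.00239/0.01629 = 0.1468 m/s.
Reynolds number Re = ρVD/μ = 893 · 0.1468 · 0.144 / 0.0143 = 1320.
Re < 2300 → laminar flow, so f = 64/Re = 64/1320 = 0.0485 (the turbulent correlation is not needed).
Darcy-Weisbach: ΔP = f(L/D)(ρV²/2) = 0.0485·(112/0.144)·(893·0.1468²/2) = 0.0485·777.8·9.616 = 362.7 Pa.
Pumping power P = QΔP = 0.00239·362.7 = 0.8669 W = 0.867 W.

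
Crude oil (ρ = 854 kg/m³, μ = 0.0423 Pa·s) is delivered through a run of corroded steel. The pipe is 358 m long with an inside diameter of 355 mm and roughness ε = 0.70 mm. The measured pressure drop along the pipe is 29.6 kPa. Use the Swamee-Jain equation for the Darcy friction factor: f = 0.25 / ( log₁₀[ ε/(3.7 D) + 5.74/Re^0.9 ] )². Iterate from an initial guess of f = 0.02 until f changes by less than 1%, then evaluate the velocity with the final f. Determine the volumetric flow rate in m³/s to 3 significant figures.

Q ≈ 0.141 m³/s

Rearranging Darcy-Weisbach: V = √(2·ΔP·D/(f·L·ρ)). With ε/D = 0.0007/0.355 = 0.00197, iterate starting from f = 0.02:
  f = 0.02 → V = √(2·2.96e+04·0.355/(0.02·358·854)) = 1.854 m/s; Re = ρVD/μ = 1.329e+04; f → 0.03229
  f = 0.03229 → V = 1.459 m/s; Re = 1.046e+04; f → 0.03386
  f = 0.03386 → V = 1.425 m/s; Re = 1.021e+04; f → 0.03403
Converged (Δf/f < 1%). With the final f = 0.03403: V = √(2·2.96e+04·0.355/(0.03403·358·854)) = 1.421 m/s.
Q = V·A = 1.421·(π/4·0.355²) = 0.1407 m³/s = 0.141 m³/s.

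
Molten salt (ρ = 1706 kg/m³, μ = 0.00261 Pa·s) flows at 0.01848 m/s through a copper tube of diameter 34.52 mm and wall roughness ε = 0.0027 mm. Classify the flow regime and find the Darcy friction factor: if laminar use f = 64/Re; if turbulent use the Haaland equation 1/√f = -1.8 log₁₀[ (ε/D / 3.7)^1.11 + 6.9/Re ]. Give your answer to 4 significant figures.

f ≈ 0.1535

Re = ρVD/μ = 1706·0.01848·0.03452/0.00261 = 417.
Re < 2300 → laminar, so f = 64/Re = 0.1535 (roughness is irrelevant in laminar flow).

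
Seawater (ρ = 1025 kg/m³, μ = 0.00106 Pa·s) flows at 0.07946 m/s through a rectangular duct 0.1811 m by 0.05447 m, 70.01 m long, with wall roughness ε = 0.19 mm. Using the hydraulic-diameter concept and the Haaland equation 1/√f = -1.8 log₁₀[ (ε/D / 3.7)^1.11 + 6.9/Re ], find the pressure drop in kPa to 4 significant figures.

Hydraulic diameter D_h = 4A/P = 4·(0.1811·0.05447)/(2·(0.1811+0.05447)) = 0.03946/0.4711 = 0.08375 m.
Re = ρVD_h/μ = 1025·0.07946·0.08375/0.00106 = 6435.
ε/D_h = 0.00019/0.08375 = 0.00227; Haaland gives 1/√f = -1.8 log₁₀[0.000272+0.00107] = 5.169, so f = 0.03743.
ΔP = f(L/D_h)(ρV²/2) = 0.03743·70.01/0.08375·3.236 = 101.2 Pa.
ΔP = 0.1012 kPa.

ΔP ≈ 0.1012 kPa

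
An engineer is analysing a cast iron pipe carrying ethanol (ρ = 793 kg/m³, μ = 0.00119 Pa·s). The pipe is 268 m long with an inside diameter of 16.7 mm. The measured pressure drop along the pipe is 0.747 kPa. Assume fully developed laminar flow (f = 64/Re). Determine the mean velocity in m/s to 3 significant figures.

V ≈ 0.0204 m/s

For laminar flow, f = 64/Re with Re = ρVD/μ, so Darcy-Weisbach reduces to ΔP = 32μLV/D². Solving for V: V = ΔP·D²/(32μL) = 747·(0.0167)²/(32·0.00119·268) = 0.02041 m/s.
Check: Re = ρVD/μ = 793·0.02041·0.0167/0.00119 = 227.2 < 2300, so the laminar assumption holds.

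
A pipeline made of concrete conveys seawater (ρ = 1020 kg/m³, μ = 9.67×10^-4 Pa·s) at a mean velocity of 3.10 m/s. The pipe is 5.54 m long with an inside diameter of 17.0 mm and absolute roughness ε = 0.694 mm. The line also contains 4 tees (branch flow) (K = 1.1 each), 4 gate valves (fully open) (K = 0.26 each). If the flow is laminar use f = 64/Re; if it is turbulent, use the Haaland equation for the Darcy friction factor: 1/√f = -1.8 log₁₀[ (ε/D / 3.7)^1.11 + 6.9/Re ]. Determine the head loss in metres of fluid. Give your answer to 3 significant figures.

h_f ≈ 13.2 m

Reynolds number Re = ρVD/μ = 1020 · 3.1 · 0.017 / 0.000967 = 5.559e+04.
Re > 4000 → turbulent. Relative roughness ε/D = 0.000694/0.017 = 0.0408. Haaland: 1/√f = -1.8 log₁₀[(0.0408/3.7)^1.11 + 6.9/5.559e+04] = -1.8 log₁₀[0.00672 + 0.000124] = 3.896, so f = 0.06587.
Total minor-loss coefficient ΣK = 4·1.1 + 4·0.26 = 5.44.
ΔP = [f·L/D + ΣK]·(ρV²/2) = [0.06587·5.54/0.017 + 5.44]·(1020·3.1²/2) = [21.47 + 5.44]·4901 = 1.319e+05 Pa.
Head loss h_f = ΔP/(ρg) = 1.319e+05/(1020·9.81) = 13.2 m.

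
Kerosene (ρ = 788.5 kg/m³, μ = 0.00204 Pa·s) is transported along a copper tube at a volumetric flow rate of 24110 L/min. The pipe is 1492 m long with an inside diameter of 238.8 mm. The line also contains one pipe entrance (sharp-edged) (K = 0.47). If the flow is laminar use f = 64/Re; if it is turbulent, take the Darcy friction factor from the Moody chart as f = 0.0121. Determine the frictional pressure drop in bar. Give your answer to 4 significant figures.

Q = 24110 L/min = 24110/60000 = 0.4018 m³/s.
Cross-sectional area A = πD²/4 = π(0.2388)²/4 = 0.04479 m²; mean velocity V = Q/A = 0.4018/0.04479 = 8.972 m/s.
Reynolds number Re = ρVD/μ = 788.5 · 8.972 · 0.2388 / 0.00204 = 8.281e+05.
Re > 4000 → turbulent; use the Moody-chart value f = 0.0121.
Total minor-loss coefficient ΣK = 1·0.47 = 0.47.
ΔP = [f·L/D + ΣK]·(ρV²/2) = [0.0121·1492/0.2388 + 0.47]·(788.5·8.972²/2) = [75.6 + 0.47]·3.174e+04 = 2.414e+06 Pa.
ΔP = 2.414e+06 Pa = 24.14 bar.

ΔP ≈ 24.14 bar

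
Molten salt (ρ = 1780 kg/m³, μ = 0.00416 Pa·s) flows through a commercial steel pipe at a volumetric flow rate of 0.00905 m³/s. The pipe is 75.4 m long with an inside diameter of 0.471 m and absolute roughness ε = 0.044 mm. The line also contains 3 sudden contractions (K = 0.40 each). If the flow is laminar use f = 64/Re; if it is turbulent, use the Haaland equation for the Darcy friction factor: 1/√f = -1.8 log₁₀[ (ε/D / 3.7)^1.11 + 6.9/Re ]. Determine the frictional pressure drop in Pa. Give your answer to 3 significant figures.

ΔP ≈ 14.6 Pa

Cross-sectional area A = πD²/4 = π(0.471)²/4 = 0.1742 m²; mean velocity V = Q/A = 0.00905/0.1742 = 0.05194 m/s.
Reynolds number Re = ρVD/μ = 1780 · 0.05194 · 0.471 / 0.00416 = 1.047e+04.
Re > 4000 → turbulent. Relative roughness ε/D = 4.4e-05/0.471 = 9.34e-05. Haaland: 1/√f = -1.8 log₁₀[(9.34e-05/3.7)^1.11 + 6.9/1.047e+04] = -1.8 log₁₀[7.88e-06 + 0.000659] = 5.717, so f = 0.0306.
Total minor-loss coefficient ΣK = 3·0.4 = 1.2.
ΔP = [f·L/D + ΣK]·(ρV²/2) = [0.0306·75.4/0.471 + 1.2]·(1780·0.05194²/2) = [4.899 + 1.2]·2.401 = 14.64 Pa.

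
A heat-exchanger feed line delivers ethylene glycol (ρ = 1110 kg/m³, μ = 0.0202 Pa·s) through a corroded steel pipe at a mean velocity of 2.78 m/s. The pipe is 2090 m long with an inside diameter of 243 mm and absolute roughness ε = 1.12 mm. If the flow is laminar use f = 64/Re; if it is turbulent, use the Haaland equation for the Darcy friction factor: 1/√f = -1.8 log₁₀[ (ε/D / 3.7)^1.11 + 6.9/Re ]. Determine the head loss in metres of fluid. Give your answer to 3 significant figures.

h_f ≈ 108 m

Reynolds number Re = ρVD/μ = 1110 · 2.78 · 0.243 / 0.0202 = 3.712e+04.
Re > 4000 → turbulent. Relative roughness ε/D = 0.00112/0.243 = 0.00461. Haaland: 1/√f = -1.8 log₁₀[(0.00461/3.7)^1.11 + 6.9/3.712e+04] = -1.8 log₁₀[0.000597 + 0.000186] = 5.591, so f = 0.03199.
Darcy-Weisbach: ΔP = f(L/D)(ρV²/2) = 0.03199·(2090/0.243)·(1110·2.78²/2) = 0.03199·8601·4289 = 1.18e+06 Pa.
Head loss h_f = ΔP/(ρg) = 1.18e+06/(1110·9.81) = 108 m.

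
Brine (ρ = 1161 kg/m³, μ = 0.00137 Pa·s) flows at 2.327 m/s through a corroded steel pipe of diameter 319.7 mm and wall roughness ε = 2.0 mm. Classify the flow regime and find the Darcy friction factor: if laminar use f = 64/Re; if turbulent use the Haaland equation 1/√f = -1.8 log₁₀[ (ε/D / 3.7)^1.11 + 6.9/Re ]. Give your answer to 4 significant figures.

f ≈ 0.03272

Re = ρVD/μ = 1161·2.327·0.3197/0.00137 = 6.305e+05.
Re > 4000 → turbulent. ε/D = 0.002/0.3197 = 0.00626; Haaland: 1/√f = -1.8 log₁₀[0.000838 + 1.09e-05] = 5.528, so f = 0.03272.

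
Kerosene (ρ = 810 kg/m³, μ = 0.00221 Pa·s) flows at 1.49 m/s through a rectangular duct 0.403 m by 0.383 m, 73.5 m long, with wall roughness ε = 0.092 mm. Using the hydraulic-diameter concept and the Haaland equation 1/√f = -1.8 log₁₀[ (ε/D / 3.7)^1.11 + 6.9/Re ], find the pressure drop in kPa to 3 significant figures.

ΔP ≈ 2.85 kPa

Hydraulic diameter D_h = 4A/P = 4·(0.403·0.383)/(2·(0.403+0.383)) = 0.6174/1.572 = 0.3927 m.
Re = ρVD_h/μ = 810·1.49·0.3927/0.00221 = 2.145e+05.
ε/D_h = 9.2e-05/0.3927 = 0.000234; Haaland gives 1/√f = -1.8 log₁₀[2.19e-05+3.22e-05] = 7.681, so f = 0.01695.
ΔP = f(L/D_h)(ρV²/2) = 0.01695·73.5/0.3927·899.1 = 2852 Pa.
ΔP = 2.85 kPa.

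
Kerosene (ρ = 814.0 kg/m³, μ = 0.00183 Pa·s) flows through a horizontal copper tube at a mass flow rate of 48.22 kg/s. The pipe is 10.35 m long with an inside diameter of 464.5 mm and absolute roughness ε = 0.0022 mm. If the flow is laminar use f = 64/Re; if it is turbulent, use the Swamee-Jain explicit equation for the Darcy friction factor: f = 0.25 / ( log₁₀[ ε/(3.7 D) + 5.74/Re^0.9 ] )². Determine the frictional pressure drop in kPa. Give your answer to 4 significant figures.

A = πD²/4 = π(0.4645)²/4 = 0.1695 m²; mean velocity V = ṁ/(ρA) = 48.22/(814 · 0.1695) = 0.3496 m/s.
Reynolds number Re = ρVD/μ = 814 · 0.3496 · 0.4645 / 0.00183 = 7.223e+04.
Re > 4000 → turbulent. Relative roughness ε/D = 2.2e-06/0.4645 = 4.74e-06. Swamee-Jain: f = 0.25/(log₁₀[4.74e-06/3.7 + 5.74/7.223e+04^0.9])² = 0.25/(log₁₀[1.28e-06 + 0.000243])² = 0.25/(-3.612)² = 0.01917.
Darcy-Weisbach: ΔP = f(L/D)(ρV²/2) = 0.01917·(10.35/0.4645)·(814·0.3496²/2) = 0.01917·22.28·49.74 = 21.24 Pa.
ΔP = 21.24 Pa = 0.02124 kPa.

ΔP ≈ 0.02124 kPa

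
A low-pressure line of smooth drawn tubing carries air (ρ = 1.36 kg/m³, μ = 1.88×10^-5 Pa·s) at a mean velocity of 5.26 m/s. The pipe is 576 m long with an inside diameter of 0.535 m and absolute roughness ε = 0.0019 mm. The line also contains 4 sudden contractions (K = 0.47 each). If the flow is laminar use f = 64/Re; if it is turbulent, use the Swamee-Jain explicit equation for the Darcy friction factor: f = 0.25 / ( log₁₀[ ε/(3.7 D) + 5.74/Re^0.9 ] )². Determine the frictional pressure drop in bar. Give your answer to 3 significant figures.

ΔP ≈ 0.00350 bar

Reynolds number Re = ρVD/μ = 1.36 · 5.26 · 0.535 / 1.88e-05 = 2.036e+05.
Re > 4000 → turbulent. Relative roughness ε/D = 1.9e-06/0.535 = 3.55e-06. Swamee-Jain: f = 0.25/(log₁₀[3.55e-06/3.7 + 5.74/2.036e+05^0.9])² = 0.25/(log₁₀[9.6e-07 + 9.57e-05])² = 0.25/(-4.015)² = 0.01551.
Total minor-loss coefficient ΣK = 4·0.47 = 1.88.
ΔP = [f·L/D + ΣK]·(ρV²/2) = [0.01551·576/0.535 + 1.88]·(1.36·5.26²/2) = [16.7 + 1.88]·18.81 = 349.6 Pa.
ΔP = 349.6 Pa = 0.00350 bar.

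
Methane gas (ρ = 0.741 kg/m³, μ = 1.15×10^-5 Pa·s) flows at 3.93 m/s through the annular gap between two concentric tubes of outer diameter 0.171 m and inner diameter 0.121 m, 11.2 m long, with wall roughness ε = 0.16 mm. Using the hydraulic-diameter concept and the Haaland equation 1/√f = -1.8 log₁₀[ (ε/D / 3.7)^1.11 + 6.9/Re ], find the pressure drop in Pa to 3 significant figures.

Hydraulic diameter D_h = 4A/P = D_o - D_i = 0.171 - 0.121 = 0.05 m.
Re = ρVD_h/μ = 0.741·3.93·0.05/1.15e-05 = 1.266e+04.
ε/D_h = 0.00016/0.05 = 0.0032; Haaland gives 1/√f = -1.8 log₁₀[0.000398+0.000545] = 5.446, so f = 0.03372.
ΔP = f(L/D_h)(ρV²/2) = 0.03372·11.2/0.05·5.722 = 43.22 Pa.

ΔP ≈ 43.2 Pa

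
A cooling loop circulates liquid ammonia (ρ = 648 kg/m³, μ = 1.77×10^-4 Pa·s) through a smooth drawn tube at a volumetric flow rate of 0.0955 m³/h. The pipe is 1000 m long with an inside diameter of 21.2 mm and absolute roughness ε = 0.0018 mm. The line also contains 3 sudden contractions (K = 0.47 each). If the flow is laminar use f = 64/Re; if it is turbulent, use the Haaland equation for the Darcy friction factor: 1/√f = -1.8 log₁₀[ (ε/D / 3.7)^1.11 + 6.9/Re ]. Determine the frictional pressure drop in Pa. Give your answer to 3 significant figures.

Q = 0.0955 m³/h = 0.0955/3600 = 2.653e-05 m³/s.
Cross-sectional area A = πD²/4 = π(0.0212)²/4 = 0.000353 m²; mean velocity V = Q/A = 2.653e-05/0.000353 = 0.07515 m/s.
Reynolds number Re = ρVD/μ = 648 · 0.07515 · 0.0212 / 0.000177 = 5833.
Re > 4000 → turbulent. Relative roughness ε/D = 1.8e-06/0.0212 = 8.49e-05. Haaland: 1/√f = -1.8 log₁₀[(8.49e-05/3.7)^1.11 + 6.9/5833] = -1.8 log₁₀[7.09e-06 + 0.00118] = 5.264, so f = 0.03609.
Total minor-loss coefficient ΣK = 3·0.47 = 1.41.
ΔP = [f·L/D + ΣK]·(ρV²/2) = [0.03609·1000/0.0212 + 1.41]·(648·0.07515²/2) = [1702 + 1.41]·1.83 = 3118 Pa.

ΔP ≈ 3120 Pa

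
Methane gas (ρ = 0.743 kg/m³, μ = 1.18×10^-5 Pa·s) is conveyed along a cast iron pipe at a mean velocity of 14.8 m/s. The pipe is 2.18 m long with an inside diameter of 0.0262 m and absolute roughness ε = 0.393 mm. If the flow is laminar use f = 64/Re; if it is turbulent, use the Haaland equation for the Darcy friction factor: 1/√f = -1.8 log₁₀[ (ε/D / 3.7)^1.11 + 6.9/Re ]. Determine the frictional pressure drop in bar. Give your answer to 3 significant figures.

ΔP ≈ 0.00308 bar

Reynolds number Re = ρVD/μ = 0.743 · 14.8 · 0.0262 / 1.18e-05 = 2.442e+04.
Re > 4000 → turbulent. Relative roughness ε/D = 0.000393/0.0262 = 0.015. Haaland: 1/√f = -1.8 log₁₀[(0.015/3.7)^1.11 + 6.9/2.442e+04] = -1.8 log₁₀[0.00221 + 0.000283] = 4.685, so f = 0.04555.
Darcy-Weisbach: ΔP = f(L/D)(ρV²/2) = 0.04555·(2.18/0.0262)·(0.743·14.8²/2) = 0.04555·83.21·81.37 = 308.4 Pa.
ΔP = 308.4 Pa = 0.00308 bar.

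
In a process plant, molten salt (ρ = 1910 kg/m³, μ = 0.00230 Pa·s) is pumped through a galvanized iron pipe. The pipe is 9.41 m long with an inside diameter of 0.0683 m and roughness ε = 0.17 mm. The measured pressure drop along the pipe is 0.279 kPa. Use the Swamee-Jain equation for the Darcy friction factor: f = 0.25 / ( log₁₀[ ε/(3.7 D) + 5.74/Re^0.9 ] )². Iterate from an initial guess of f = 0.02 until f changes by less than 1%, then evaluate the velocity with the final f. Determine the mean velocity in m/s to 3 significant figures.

V ≈ 0.255 m/s

Rearranging Darcy-Weisbach: V = √(2·ΔP·D/(f·L·ρ)). With ε/D = 0.00017/0.0683 = 0.00249, iterate starting from f = 0.02:
  f = 0.02 → V = √(2·279·0.0683/(0.02·9.41·1910)) = 0.3256 m/s; Re = ρVD/μ = 1.847e+04; f → 0.03137
  f = 0.03137 → V = 0.26 m/s; Re = 1.475e+04; f → 0.03253
  f = 0.03253 → V = 0.2553 m/s; Re = 1.448e+04; f → 0.03263
Converged (Δf/f < 1%). With the final f = 0.03263: V = √(2·279·0.0683/(0.03263·9.41·1910)) = 0.2549 m/s.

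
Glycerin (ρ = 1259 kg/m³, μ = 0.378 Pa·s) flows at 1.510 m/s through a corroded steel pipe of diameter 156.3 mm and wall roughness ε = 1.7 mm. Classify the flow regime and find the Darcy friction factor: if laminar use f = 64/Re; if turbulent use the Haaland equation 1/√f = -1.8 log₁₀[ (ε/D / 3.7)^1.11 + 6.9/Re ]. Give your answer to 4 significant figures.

Re = ρVD/μ = 1259·1.51·0.1563/0.378 = 786.1.
Re < 2300 → laminar, so f = 64/Re = 0.08142 (roughness is irrelevant in laminar flow).

f ≈ 0.08142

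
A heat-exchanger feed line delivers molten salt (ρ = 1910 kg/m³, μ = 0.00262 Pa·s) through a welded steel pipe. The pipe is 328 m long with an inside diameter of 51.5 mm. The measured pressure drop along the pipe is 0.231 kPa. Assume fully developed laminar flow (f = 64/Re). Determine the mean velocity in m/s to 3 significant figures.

For laminar flow, f = 64/Re with Re = ρVD/μ, so Darcy-Weisbach reduces to ΔP = 32μLV/D². Solving for V: V = ΔP·D²/(32μL) = 231·(0.0515)²/(32·0.00262·328) = 0.02228 m/s.
Check: Re = ρVD/μ = 1910·0.02228·0.0515/0.00262 = 836.5 < 2300, so the laminar assumption holds.

V ≈ 0.0223 m/s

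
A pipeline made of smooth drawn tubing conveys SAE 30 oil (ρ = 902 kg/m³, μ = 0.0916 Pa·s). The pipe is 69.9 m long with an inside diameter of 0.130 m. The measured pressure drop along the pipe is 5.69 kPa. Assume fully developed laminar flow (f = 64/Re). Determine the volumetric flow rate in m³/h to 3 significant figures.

Q ≈ 22.4 m³/h

For laminar flow, f = 64/Re with Re = ρVD/μ, so Darcy-Weisbach reduces to ΔP = 32μLV/D². Solving for V: V = ΔP·D²/(32μL) = 5690·(0.13)²/(32·0.0916·69.9) = 0.4693 m/s.
Check: Re = ρVD/μ = 902·0.4693·0.13/0.0916 = 600.8 < 2300, so the laminar assumption holds.
Q = V·A = 0.4693·(π/4·0.13²) = 0.006229 m³/s = 22.4 m³/h.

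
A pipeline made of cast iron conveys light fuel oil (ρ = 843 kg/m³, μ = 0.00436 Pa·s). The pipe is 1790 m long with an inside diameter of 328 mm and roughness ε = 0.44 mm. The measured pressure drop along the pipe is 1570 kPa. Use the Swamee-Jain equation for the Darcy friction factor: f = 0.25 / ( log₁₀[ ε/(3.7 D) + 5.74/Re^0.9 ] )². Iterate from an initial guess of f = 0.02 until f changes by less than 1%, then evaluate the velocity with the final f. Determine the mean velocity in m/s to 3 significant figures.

Rearranging Darcy-Weisbach: V = √(2·ΔP·D/(f·L·ρ)). With ε/D = 0.00044/0.328 = 0.00134, iterate starting from f = 0.02:
  f = 0.02 → V = √(2·1.57e+06·0.328/(0.02·1790·843)) = 5.842 m/s; Re = ρVD/μ = 3.705e+05; f → 0.0219
  f = 0.0219 → V = 5.582 m/s; Re = 3.54e+05; f → 0.02194
Converged (Δf/f < 1%). With the final f = 0.02194: V = √(2·1.57e+06·0.328/(0.02194·1790·843)) = 5.578 m/s.

V ≈ 5.58 m/s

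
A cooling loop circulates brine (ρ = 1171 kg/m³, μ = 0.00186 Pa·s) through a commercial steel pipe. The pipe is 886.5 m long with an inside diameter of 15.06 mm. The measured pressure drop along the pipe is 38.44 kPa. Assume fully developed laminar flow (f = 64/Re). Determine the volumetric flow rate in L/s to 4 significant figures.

Q ≈ 0.02943 L/s

For laminar flow, f = 64/Re with Re = ρVD/μ, so Darcy-Weisbach reduces to ΔP = 32μLV/D². Solving for V: V = ΔP·D²/(32μL) = 3.844e+04·(0.01506)²/(32·0.00186·886.5) = 0.1652 m/s.
Check: Re = ρVD/μ = 1171·0.1652·0.01506/0.00186 = 1567 < 2300, so the laminar assumption holds.
Q = V·A = 0.1652·(π/4·0.01506²) = 2.943e-05 m³/s = 0.02943 L/s.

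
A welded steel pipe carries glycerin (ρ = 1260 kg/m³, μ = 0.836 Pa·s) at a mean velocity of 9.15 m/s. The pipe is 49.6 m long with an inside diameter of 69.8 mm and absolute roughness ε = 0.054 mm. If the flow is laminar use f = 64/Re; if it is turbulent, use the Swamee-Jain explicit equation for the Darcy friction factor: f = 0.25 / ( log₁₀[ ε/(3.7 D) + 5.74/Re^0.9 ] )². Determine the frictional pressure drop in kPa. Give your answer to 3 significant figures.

ΔP ≈ 2490 kPa

Reynolds number Re = ρVD/μ = 1260 · 9.15 · 0.0698 / 0.836 = 962.6.
Re < 2300 → laminar flow, so f = 64/Re = 64/962.6 = 0.06649 (the turbulent correlation is not needed).
Darcy-Weisbach: ΔP = f(L/D)(ρV²/2) = 0.06649·(49.6/0.0698)·(1260·9.15²/2) = 0.06649·710.6·5.275e+04 = 2.492e+06 Pa.
ΔP = 2.492e+06 Pa = 2490 kPa.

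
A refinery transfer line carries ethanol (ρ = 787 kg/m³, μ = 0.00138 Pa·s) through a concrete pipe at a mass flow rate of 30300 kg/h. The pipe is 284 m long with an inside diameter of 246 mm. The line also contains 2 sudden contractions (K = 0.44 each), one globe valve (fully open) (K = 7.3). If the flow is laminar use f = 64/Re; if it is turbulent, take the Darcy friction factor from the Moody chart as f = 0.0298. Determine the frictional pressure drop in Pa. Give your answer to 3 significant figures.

ṁ = 30300 kg/h = 30300/3600 = 8.417 kg/s.
A = πD²/4 = π(0.246)²/4 = 0.04753 m²; mean velocity V = ṁ/(ρA) = 8.417/(787 · 0.04753) = 0.225 m/s.
Reynolds number Re = ρVD/μ = 787 · 0.225 · 0.246 / 0.00138 = 3.157e+04.
Re > 4000 → turbulent; use the Moody-chart value f = 0.0298.
Total minor-loss coefficient ΣK = 2·0.44 + 1·7.3 = 8.18.
ΔP = [f·L/D + ΣK]·(ρV²/2) = [0.0298·284/0.246 + 8.18]·(787·0.225²/2) = [34.4 + 8.18]·19.92 = 848.4 Pa.

ΔP ≈ 848 Pa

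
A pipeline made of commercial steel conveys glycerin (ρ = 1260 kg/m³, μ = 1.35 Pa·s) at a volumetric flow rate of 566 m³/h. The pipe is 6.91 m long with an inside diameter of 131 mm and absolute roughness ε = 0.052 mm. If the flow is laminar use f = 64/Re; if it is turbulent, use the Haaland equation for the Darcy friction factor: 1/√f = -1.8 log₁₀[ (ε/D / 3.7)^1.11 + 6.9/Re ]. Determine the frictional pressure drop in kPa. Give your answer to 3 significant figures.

Q = 566 m³/h = 566/3600 = 0.1572 m³/s.
Cross-sectional area A = πD²/4 = π(0.131)²/4 = 0.01348 m²; mean velocity V = Q/A = 0.1572/0.01348 = 11.66 m/s.
Reynolds number Re = ρVD/μ = 1260 · 11.66 · 0.131 / 1.35 = 1426.
Re < 2300 → laminar flow, so f = 64/Re = 64/1426 = 0.04487 (the turbulent correlation is not needed).
Darcy-Weisbach: ΔP = f(L/D)(ρV²/2) = 0.04487·(6.91/0.131)·(1260·11.66²/2) = 0.04487·52.75·8.572e+04 = 2.029e+05 Pa.
ΔP = 2.029e+05 Pa = 203 kPa.

ΔP ≈ 203 kPa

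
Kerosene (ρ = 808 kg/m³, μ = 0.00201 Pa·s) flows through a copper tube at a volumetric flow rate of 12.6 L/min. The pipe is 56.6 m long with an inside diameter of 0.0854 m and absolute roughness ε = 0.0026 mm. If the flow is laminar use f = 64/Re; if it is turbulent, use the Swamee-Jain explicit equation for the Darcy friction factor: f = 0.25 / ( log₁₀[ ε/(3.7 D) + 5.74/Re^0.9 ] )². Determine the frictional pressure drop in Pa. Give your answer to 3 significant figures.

ΔP ≈ 18.3 Pa

Q = 12.6 L/min = 12.6/60000 = 0.00021 m³/s.
Cross-sectional area A = πD²/4 = π(0.0854)²/4 = 0.005728 m²; mean velocity V = Q/A = 0.00021/0.005728 = 0.03666 m/s.
Reynolds number Re = ρVD/μ = 808 · 0.03666 · 0.0854 / 0.00201 = 1259.
Re < 2300 → laminar flow, so f = 64/Re = 64/1259 = 0.05085 (the turbulent correlation is not needed).
Darcy-Weisbach: ΔP = f(L/D)(ρV²/2) = 0.05085·(56.6/0.0854)·(808·0.03666²/2) = 0.05085·662.8·0.543 = 18.3 Pa.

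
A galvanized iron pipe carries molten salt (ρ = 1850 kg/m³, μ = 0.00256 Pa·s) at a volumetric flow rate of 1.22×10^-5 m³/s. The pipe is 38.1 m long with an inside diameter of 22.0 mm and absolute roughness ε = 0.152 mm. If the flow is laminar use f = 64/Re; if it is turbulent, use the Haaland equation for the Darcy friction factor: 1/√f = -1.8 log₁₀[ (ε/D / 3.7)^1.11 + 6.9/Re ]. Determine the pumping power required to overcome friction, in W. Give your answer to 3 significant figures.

Cross-sectional area A = πD²/4 = π(0.022)²/4 = 0.0003801 m²; mean velocity V = Q/A = 1.22e-05/0.0003801 = 0.03209 m/s.
Reynolds number Re = ρVD/μ = 1850 · 0.03209 · 0.022 / 0.00256 = 510.2.
Re < 2300 → laminar flow, so f = 64/Re = 64/510.2 = 0.1254 (the turbulent correlation is not needed).
Darcy-Weisbach: ΔP = f(L/D)(ρV²/2) = 0.1254·(38.1/0.022)·(1850·0.03209²/2) = 0.1254·1732·0.9528 = 207 Pa.
Pumping power P = QΔP = 1.22e-05·207 = 0.002525 W = 0.00252 W.

P ≈ 0.00252 W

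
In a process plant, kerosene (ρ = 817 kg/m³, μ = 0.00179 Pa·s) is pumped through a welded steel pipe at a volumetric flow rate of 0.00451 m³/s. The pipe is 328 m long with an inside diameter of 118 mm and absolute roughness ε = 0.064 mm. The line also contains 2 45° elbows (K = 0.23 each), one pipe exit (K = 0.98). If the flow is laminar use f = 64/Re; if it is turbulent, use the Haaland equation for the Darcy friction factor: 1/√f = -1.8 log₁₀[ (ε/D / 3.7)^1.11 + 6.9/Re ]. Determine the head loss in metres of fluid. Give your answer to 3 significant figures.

Cross-sectional area A = πD²/4 = π(0.118)²/4 = 0.01094 m²; mean velocity V = Q/A = 0.00451/0.01094 = 0.4124 m/s.
Reynolds number Re = ρVD/μ = 817 · 0.4124 · 0.118 / 0.00179 = 2.221e+04.
Re > 4000 → turbulent. Relative roughness ε/D = 6.4e-05/0.118 = 0.000542. Haaland: 1/√f = -1.8 log₁₀[(0.000542/3.7)^1.11 + 6.9/2.221e+04] = -1.8 log₁₀[5.55e-05 + 0.000311] = 6.185, so f = 0.02614.
Total minor-loss coefficient ΣK = 2·0.23 + 1·0.98 = 1.44.
ΔP = [f·L/D + ΣK]·(ρV²/2) = [0.02614·328/0.118 + 1.44]·(817·0.4124²/2) = [72.65 + 1.44]·69.48 = 5148 Pa.
Head loss h_f = ΔP/(ρg) = 5148/(817·9.81) = 0.642 m.

h_f ≈ 0.642 m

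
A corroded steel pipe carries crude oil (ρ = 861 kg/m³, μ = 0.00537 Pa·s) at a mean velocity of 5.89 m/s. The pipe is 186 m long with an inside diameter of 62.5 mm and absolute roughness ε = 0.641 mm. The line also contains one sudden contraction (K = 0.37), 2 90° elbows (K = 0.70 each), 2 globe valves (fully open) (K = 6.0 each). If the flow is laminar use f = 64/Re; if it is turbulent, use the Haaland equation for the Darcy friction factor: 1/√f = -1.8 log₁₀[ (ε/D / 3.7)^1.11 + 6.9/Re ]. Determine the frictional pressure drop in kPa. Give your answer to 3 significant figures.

ΔP ≈ 1950 kPa

Reynolds number Re = ρVD/μ = 861 · 5.89 · 0.0625 / 0.00537 = 5.902e+04.
Re > 4000 → turbulent. Relative roughness ε/D = 0.000641/0.0625 = 0.0103. Haaland: 1/√f = -1.8 log₁₀[(0.0103/3.7)^1.11 + 6.9/5.902e+04] = -1.8 log₁₀[0.00145 + 0.000117] = 5.049, so f = 0.03923.
Total minor-loss coefficient ΣK = 1·0.37 + 2·0.7 + 2·6 = 13.8.
ΔP = [f·L/D + ΣK]·(ρV²/2) = [0.03923·186/0.0625 + 13.8]·(861·5.89²/2) = [116.8 + 13.8]·1.493e+04 = 1.949e+06 Pa.
ΔP = 1.949e+06 Pa = 1950 kPa.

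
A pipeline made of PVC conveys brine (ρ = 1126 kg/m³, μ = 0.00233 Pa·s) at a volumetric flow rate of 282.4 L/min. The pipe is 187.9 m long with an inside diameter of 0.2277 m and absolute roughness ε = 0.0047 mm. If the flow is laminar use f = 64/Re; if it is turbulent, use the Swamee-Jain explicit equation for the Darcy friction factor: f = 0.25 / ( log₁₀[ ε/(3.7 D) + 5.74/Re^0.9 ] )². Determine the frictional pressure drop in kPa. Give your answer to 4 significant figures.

ΔP ≈ 0.1804 kPa

Q = 282.4 L/min = 282.4/60000 = 0.004707 m³/s.
Cross-sectional area A = πD²/4 = π(0.2277)²/4 = 0.04072 m²; mean velocity V = Q/A = 0.004707/0.04072 = 0.1156 m/s.
Reynolds number Re = ρVD/μ = 1126 · 0.1156 · 0.2277 / 0.00233 = 1.272e+04.
Re > 4000 → turbulent. Relative roughness ε/D = 4.7e-06/0.2277 = 2.06e-05. Swamee-Jain: f = 0.25/(log₁₀[2.06e-05/3.7 + 5.74/1.272e+04^0.9])² = 0.25/(log₁₀[5.58e-06 + 0.00116])² = 0.25/(-2.933)² = 0.02906.
Darcy-Weisbach: ΔP = f(L/D)(ρV²/2) = 0.02906·(187.9/0.2277)·(1126·0.1156²/2) = 0.02906·825.2·7.521 = 180.4 Pa.
ΔP = 180.4 Pa = 0.1804 kPa.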